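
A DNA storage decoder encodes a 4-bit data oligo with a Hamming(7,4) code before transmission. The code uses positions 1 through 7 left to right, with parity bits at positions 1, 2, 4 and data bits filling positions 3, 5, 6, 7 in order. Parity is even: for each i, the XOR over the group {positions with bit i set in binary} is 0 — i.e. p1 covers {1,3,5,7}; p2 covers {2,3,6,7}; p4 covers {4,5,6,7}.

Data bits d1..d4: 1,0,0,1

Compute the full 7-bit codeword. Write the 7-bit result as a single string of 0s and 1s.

Place data at non-parity positions: p1 p2 1 p4 0 0 1
p1 (pos 1,3,5,7): XOR of data positions = 1⊕0⊕1 = 0
p2 (pos 2,3,6,7): XOR of data positions = 1⊕0⊕1 = 0
p4 (pos 4,5,6,7): XOR of data positions = 0⊕0⊕1 = 1
Codeword: 0011001

0011001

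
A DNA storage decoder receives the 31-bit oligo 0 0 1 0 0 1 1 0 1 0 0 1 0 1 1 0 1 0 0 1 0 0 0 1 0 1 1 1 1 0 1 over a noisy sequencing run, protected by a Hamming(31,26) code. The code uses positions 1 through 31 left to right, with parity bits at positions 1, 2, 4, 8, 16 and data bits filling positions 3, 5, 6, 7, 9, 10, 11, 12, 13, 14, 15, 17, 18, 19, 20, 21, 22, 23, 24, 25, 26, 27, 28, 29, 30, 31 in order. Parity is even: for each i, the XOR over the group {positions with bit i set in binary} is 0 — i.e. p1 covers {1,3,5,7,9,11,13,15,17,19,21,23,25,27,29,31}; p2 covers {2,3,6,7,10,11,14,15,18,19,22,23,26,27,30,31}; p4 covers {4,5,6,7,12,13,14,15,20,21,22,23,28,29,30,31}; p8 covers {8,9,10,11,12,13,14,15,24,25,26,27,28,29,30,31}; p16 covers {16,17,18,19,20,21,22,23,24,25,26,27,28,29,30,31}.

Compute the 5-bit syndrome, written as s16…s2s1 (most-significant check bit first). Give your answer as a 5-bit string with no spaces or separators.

s1 (pos 1,3,5,7,9,11,13,15,17,19,21,23,25,27,29,31): 0⊕1⊕0⊕1⊕1⊕0⊕0⊕1⊕1⊕0⊕0⊕0⊕0⊕1⊕1⊕1 = 0
s2 (pos 2,3,6,7,10,11,14,15,18,19,22,23,26,27,30,31): 0⊕1⊕1⊕1⊕0⊕0⊕1⊕1⊕0⊕0⊕0⊕0⊕1⊕1⊕0⊕1 = 0
s4 (pos 4,5,6,7,12,13,14,15,20,21,22,23,28,29,30,31): 0⊕0⊕1⊕1⊕1⊕0⊕1⊕1⊕1⊕0⊕0⊕0⊕1⊕1⊕0⊕1 = 1
s8 (pos 8,9,10,11,12,13,14,15,24,25,26,27,28,29,30,31): 0⊕1⊕0⊕0⊕1⊕0⊕1⊕1⊕1⊕0⊕1⊕1⊕1⊕1⊕0⊕1 = 0
s16 (pos 16,17,18,19,20,21,22,23,24,25,26,27,28,29,30,31): 0⊕1⊕0⊕0⊕1⊕0⊕0⊕0⊕1⊕0⊕1⊕1⊕1⊕1⊕0⊕1 = 0
Syndrome s16…s1 = 00100 → error at position 4.

00100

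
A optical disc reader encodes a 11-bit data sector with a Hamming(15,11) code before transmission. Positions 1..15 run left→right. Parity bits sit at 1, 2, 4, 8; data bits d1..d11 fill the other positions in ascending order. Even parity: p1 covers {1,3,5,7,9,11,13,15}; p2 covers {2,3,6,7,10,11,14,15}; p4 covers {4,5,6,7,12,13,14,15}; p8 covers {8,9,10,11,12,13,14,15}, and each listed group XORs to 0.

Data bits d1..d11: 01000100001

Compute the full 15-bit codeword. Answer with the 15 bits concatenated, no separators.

Place data at non-parity positions: p1 p2 0 p4 1 0 0 p8 0 1 0 0 0 0 1
p1 (pos 1,3,5,7,9,11,13,15): XOR of data positions = 0⊕1⊕0⊕0⊕0⊕0⊕1 = 0
p2 (pos 2,3,6,7,10,11,14,15): XOR of data positions = 0⊕0⊕0⊕1⊕0⊕0⊕1 = 0
p4 (pos 4,5,6,7,12,13,14,15): XOR of data positions = 1⊕0⊕0⊕0⊕0⊕0⊕1 = 0
p8 (pos 8,9,10,11,12,13,14,15): XOR of data positions = 0⊕1⊕0⊕0⊕0⊕0⊕1 = 0
Codeword: 000010000100001

000010000100001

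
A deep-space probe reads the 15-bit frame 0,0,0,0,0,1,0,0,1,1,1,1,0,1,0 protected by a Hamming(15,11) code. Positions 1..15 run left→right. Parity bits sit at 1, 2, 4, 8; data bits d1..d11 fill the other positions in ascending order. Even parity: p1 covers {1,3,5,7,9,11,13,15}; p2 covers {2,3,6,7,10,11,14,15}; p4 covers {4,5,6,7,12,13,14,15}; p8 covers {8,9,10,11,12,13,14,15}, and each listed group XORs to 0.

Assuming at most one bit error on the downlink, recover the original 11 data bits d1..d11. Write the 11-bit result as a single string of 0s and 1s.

00101110010

s1 (pos 1,3,5,7,9,11,13,15): 0⊕0⊕0⊕0⊕1⊕1⊕0⊕0 = 0
s2 (pos 2,3,6,7,10,11,14,15): 0⊕0⊕1⊕0⊕1⊕1⊕1⊕0 = 0
s4 (pos 4,5,6,7,12,13,14,15): 0⊕0⊕1⊕0⊕1⊕0⊕1⊕0 = 1
s8 (pos 8,9,10,11,12,13,14,15): 0⊕1⊕1⊕1⊕1⊕0⊕1⊕0 = 1
Syndrome s8…s1 = 1100 → error at position 12.
Flip position 12: 000001001111010 → 000001001110010
Read data bits from positions 3,5,6,7,9,10,11,12,13,14,15: 00101110010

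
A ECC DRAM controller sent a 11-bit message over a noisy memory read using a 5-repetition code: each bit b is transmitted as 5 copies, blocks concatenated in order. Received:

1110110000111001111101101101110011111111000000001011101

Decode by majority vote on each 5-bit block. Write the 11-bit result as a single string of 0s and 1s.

10111111001

Block 1 (11101): 4 ones → 1
Block 2 (10000): 1 one → 0
Block 3 (11100): 3 ones → 1
Block 4 (11111): 5 ones → 1
Block 5 (01101): 3 ones → 1
Block 6 (10111): 4 ones → 1
Block 7 (00111): 3 ones → 1
Block 8 (11111): 5 ones → 1
Block 9 (00000): 0 ones → 0
Block 10 (00010): 1 one → 0
Block 11 (11101): 4 ones → 1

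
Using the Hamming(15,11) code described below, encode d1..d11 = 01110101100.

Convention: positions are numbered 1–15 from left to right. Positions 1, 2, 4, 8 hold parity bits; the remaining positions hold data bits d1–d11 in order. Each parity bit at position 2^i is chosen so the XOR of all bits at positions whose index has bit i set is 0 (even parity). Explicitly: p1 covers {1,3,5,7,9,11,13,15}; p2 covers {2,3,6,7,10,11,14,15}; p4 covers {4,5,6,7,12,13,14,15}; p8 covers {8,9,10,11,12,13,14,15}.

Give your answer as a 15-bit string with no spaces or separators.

110111110101100

Place data at non-parity positions: p1 p2 0 p4 1 1 1 p8 0 1 0 1 1 0 0
p1 (pos 1,3,5,7,9,11,13,15): XOR of data positions = 0⊕1⊕1⊕0⊕0⊕1⊕0 = 1
p2 (pos 2,3,6,7,10,11,14,15): XOR of data positions = 0⊕1⊕1⊕1⊕0⊕0⊕0 = 1
p4 (pos 4,5,6,7,12,13,14,15): XOR of data positions = 1⊕1⊕1⊕1⊕1⊕0⊕0 = 1
p8 (pos 8,9,10,11,12,13,14,15): XOR of data positions = 0⊕1⊕0⊕1⊕1⊕0⊕0 = 1
Codeword: 110111110101100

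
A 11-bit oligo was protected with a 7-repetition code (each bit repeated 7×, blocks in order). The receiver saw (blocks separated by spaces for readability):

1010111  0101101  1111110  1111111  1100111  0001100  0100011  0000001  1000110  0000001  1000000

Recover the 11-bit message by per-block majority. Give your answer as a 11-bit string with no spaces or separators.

11111000000

Block 1 (1010111): 5 ones → 1
Block 2 (0101101): 4 ones → 1
Block 3 (1111110): 6 ones → 1
Block 4 (1111111): 7 ones → 1
Block 5 (1100111): 5 ones → 1
Block 6 (0001100): 2 ones → 0
Block 7 (0100011): 3 ones → 0
Block 8 (0000001): 1 one → 0
Block 9 (1000110): 3 ones → 0
Block 10 (0000001): 1 one → 0
Block 11 (1000000): 1 one → 0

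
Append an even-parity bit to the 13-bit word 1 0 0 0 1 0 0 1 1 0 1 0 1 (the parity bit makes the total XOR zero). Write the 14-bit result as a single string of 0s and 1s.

XOR of the 13 data bits: 1⊕0⊕0⊕0⊕1⊕0⊕0⊕1⊕1⊕0⊕1⊕0⊕1 = 0
Parity bit = 0 (so all 14 bits XOR to 0).

10001001101010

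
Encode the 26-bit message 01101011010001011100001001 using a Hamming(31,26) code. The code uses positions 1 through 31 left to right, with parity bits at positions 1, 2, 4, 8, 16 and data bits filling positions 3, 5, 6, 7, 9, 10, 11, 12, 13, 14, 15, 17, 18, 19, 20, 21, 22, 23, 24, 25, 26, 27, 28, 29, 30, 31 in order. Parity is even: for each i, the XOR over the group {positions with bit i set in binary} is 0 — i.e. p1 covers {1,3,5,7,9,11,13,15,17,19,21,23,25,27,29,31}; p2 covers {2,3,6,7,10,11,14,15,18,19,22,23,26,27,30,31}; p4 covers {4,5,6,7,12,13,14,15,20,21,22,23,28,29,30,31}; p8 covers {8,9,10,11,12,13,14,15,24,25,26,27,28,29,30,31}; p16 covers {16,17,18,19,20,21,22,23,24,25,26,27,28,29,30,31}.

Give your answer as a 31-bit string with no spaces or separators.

1101110010110100001011100001001

Place data at non-parity positions: p1 p2 0 p4 1 1 0 p8 1 0 1 1 0 1 0 p16 0 0 1 0 1 1 1 0 0 0 0 1 0 0 1
p1 (pos 1,3,5,7,9,11,13,15,17,19,21,23,25,27,29,31): XOR of data positions = 0⊕1⊕0⊕1⊕1⊕0⊕0⊕0⊕1⊕1⊕1⊕0⊕0⊕0⊕1 = 1
p2 (pos 2,3,6,7,10,11,14,15,18,19,22,23,26,27,30,31): XOR of data positions = 0⊕1⊕0⊕0⊕1⊕1⊕0⊕0⊕1⊕1⊕1⊕0⊕0⊕0⊕1 = 1
p4 (pos 4,5,6,7,12,13,14,15,20,21,22,23,28,29,30,31): XOR of data positions = 1⊕1⊕0⊕1⊕0⊕1⊕0⊕0⊕1⊕1⊕1⊕1⊕0⊕0⊕1 = 1
p8 (pos 8,9,10,11,12,13,14,15,24,25,26,27,28,29,30,31): XOR of data positions = 1⊕0⊕1⊕1⊕0⊕1⊕0⊕0⊕0⊕0⊕0⊕1⊕0⊕0⊕1 = 0
p16 (pos 16,17,18,19,20,21,22,23,24,25,26,27,28,29,30,31): XOR of data positions = 0⊕0⊕1⊕0⊕1⊕1⊕1⊕0⊕0⊕0⊕0⊕1⊕0⊕0⊕1 = 0
Codeword: 1101110010110100001011100001001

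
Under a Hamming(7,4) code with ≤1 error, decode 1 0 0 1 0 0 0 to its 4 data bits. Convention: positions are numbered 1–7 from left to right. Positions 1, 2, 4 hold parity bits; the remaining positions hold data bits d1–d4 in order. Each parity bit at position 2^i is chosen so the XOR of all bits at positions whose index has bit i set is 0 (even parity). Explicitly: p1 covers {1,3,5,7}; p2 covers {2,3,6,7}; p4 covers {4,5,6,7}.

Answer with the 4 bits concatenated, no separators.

0100

s1 (pos 1,3,5,7): 1⊕0⊕0⊕0 = 1
s2 (pos 2,3,6,7): 0⊕0⊕0⊕0 = 0
s4 (pos 4,5,6,7): 1⊕0⊕0⊕0 = 1
Syndrome s4…s1 = 101 → error at position 5.
Flip position 5: 1001000 → 1001100
Read data bits from positions 3,5,6,7: 0100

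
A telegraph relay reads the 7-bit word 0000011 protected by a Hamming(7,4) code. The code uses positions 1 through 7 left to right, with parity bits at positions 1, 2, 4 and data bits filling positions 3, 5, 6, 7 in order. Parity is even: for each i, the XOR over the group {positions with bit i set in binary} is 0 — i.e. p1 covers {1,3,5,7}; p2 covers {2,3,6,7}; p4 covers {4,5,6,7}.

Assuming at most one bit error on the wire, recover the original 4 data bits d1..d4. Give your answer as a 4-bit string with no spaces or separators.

s1 (pos 1,3,5,7): 0⊕0⊕0⊕1 = 1
s2 (pos 2,3,6,7): 0⊕0⊕1⊕1 = 0
s4 (pos 4,5,6,7): 0⊕0⊕1⊕1 = 0
Syndrome s4…s1 = 001 → error at position 1.
Flip position 1: 0000011 → 1000011
Read data bits from positions 3,5,6,7: 0011

0011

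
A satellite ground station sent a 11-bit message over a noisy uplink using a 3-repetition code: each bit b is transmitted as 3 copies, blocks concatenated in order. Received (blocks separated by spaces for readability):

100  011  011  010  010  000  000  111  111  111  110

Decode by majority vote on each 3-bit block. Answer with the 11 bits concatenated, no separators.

01100001111

Block 1 (100): 1 one → 0
Block 2 (011): 2 ones → 1
Block 3 (011): 2 ones → 1
Block 4 (010): 1 one → 0
Block 5 (010): 1 one → 0
Block 6 (000): 0 ones → 0
Block 7 (000): 0 ones → 0
Block 8 (111): 3 ones → 1
Block 9 (111): 3 ones → 1
Block 10 (111): 3 ones → 1
Block 11 (110): 2 ones → 1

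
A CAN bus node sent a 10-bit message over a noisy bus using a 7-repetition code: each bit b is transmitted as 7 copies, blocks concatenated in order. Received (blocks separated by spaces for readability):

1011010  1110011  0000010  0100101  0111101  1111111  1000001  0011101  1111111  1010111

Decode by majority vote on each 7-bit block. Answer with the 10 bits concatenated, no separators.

Block 1 (1011010): 4 ones → 1
Block 2 (1110011): 5 ones → 1
Block 3 (0000010): 1 one → 0
Block 4 (0100101): 3 ones → 0
Block 5 (0111101): 5 ones → 1
Block 6 (1111111): 7 ones → 1
Block 7 (1000001): 2 ones → 0
Block 8 (0011101): 4 ones → 1
Block 9 (1111111): 7 ones → 1
Block 10 (1010111): 5 ones → 1

1100110111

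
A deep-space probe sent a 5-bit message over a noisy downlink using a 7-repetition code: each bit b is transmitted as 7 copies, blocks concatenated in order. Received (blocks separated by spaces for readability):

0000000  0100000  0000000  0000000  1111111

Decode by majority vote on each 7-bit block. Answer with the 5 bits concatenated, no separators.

00001

Block 1 (0000000): 0 ones → 0
Block 2 (0100000): 1 one → 0
Block 3 (0000000): 0 ones → 0
Block 4 (0000000): 0 ones → 0
Block 5 (1111111): 7 ones → 1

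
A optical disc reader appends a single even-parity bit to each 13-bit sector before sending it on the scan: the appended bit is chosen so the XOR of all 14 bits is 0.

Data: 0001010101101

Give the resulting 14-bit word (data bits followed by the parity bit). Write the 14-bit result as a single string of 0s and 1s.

00010101011010

XOR of the 13 data bits: 0⊕0⊕0⊕1⊕0⊕1⊕0⊕1⊕0⊕1⊕1⊕0⊕1 = 0
Parity bit = 0 (so all 14 bits XOR to 0).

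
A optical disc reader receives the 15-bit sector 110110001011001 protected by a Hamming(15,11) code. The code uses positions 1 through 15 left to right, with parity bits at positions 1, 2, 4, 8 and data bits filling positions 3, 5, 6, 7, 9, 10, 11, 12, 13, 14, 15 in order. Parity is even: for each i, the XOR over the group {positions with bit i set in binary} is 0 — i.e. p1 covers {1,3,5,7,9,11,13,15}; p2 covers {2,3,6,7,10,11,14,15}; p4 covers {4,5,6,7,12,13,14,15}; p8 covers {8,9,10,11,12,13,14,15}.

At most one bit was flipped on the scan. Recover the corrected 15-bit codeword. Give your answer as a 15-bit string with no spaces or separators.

111110001011001

s1 (pos 1,3,5,7,9,11,13,15): 1⊕0⊕1⊕0⊕1⊕1⊕0⊕1 = 1
s2 (pos 2,3,6,7,10,11,14,15): 1⊕0⊕0⊕0⊕0⊕1⊕0⊕1 = 1
s4 (pos 4,5,6,7,12,13,14,15): 1⊕1⊕0⊕0⊕1⊕0⊕0⊕1 = 0
s8 (pos 8,9,10,11,12,13,14,15): 0⊕1⊕0⊕1⊕1⊕0⊕0⊕1 = 0
Syndrome s8…s1 = 0011 → error at position 3.
Flip position 3: 110110001011001 → 111110001011001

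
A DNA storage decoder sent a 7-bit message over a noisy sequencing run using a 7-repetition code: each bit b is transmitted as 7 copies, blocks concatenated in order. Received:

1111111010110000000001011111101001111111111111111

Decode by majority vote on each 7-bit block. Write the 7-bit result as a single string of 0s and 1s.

1001111

Block 1 (1111111): 7 ones → 1
Block 2 (0101100): 3 ones → 0
Block 3 (0000000): 0 ones → 0
Block 4 (1011111): 6 ones → 1
Block 5 (1010011): 4 ones → 1
Block 6 (1111111): 7 ones → 1
Block 7 (1111111): 7 ones → 1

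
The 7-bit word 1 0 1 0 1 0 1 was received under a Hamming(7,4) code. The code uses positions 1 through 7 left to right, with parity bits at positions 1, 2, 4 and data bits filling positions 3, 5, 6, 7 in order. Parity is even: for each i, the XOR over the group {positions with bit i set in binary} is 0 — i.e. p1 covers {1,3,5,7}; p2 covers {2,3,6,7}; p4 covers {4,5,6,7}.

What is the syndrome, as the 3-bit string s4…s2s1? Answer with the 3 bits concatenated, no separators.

s1 (pos 1,3,5,7): 1⊕1⊕1⊕1 = 0
s2 (pos 2,3,6,7): 0⊕1⊕0⊕1 = 0
s4 (pos 4,5,6,7): 0⊕1⊕0⊕1 = 0
Syndrome s4…s1 = 000 → no error.

000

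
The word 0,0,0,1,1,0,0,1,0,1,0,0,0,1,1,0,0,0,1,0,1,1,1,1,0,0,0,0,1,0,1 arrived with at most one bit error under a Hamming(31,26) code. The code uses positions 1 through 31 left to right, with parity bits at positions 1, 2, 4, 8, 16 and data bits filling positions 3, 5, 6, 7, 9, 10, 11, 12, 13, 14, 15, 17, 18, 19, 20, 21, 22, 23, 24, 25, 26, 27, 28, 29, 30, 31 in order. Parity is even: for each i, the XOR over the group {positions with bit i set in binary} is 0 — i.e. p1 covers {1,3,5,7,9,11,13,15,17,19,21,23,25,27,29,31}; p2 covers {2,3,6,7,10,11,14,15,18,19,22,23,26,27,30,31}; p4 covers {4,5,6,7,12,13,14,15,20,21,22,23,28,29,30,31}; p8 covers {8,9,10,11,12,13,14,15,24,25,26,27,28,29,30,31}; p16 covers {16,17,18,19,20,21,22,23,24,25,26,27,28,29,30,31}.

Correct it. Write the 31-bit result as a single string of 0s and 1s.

s1 (pos 1,3,5,7,9,11,13,15,17,19,21,23,25,27,29,31): 0⊕0⊕1⊕0⊕0⊕0⊕0⊕1⊕0⊕1⊕1⊕1⊕0⊕0⊕1⊕1 = 1
s2 (pos 2,3,6,7,10,11,14,15,18,19,22,23,26,27,30,31): 0⊕0⊕0⊕0⊕1⊕0⊕1⊕1⊕0⊕1⊕1⊕1⊕0⊕0⊕0⊕1 = 1
s4 (pos 4,5,6,7,12,13,14,15,20,21,22,23,28,29,30,31): 1⊕1⊕0⊕0⊕0⊕0⊕1⊕1⊕0⊕1⊕1⊕1⊕0⊕1⊕0⊕1 = 1
s8 (pos 8,9,10,11,12,13,14,15,24,25,26,27,28,29,30,31): 1⊕0⊕1⊕0⊕0⊕0⊕1⊕1⊕1⊕0⊕0⊕0⊕0⊕1⊕0⊕1 = 1
s16 (pos 16,17,18,19,20,21,22,23,24,25,26,27,28,29,30,31): 0⊕0⊕0⊕1⊕0⊕1⊕1⊕1⊕1⊕0⊕0⊕0⊕0⊕1⊕0⊕1 = 1
Syndrome s16…s1 = 11111 → error at position 31.
Flip position 31: 0001100101000110001011110000101 → 0001100101000110001011110000100

0001100101000110001011110000100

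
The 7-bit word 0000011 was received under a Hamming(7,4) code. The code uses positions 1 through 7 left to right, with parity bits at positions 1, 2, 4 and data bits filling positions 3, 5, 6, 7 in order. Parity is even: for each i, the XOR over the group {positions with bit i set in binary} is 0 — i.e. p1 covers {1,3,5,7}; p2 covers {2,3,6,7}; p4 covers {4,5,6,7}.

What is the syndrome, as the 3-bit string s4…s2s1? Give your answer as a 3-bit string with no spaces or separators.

s1 (pos 1,3,5,7): 0⊕0⊕0⊕1 = 1
s2 (pos 2,3,6,7): 0⊕0⊕1⊕1 = 0
s4 (pos 4,5,6,7): 0⊕0⊕1⊕1 = 0
Syndrome s4…s1 = 001 → error at position 1.

001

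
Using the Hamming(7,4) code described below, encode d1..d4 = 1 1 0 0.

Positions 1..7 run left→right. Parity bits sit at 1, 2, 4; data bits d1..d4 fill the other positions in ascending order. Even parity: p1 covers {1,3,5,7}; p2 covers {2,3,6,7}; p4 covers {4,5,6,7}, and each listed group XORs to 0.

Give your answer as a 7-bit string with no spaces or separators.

Place data at non-parity positions: p1 p2 1 p4 1 0 0
p1 (pos 1,3,5,7): XOR of data positions = 1⊕1⊕0 = 0
p2 (pos 2,3,6,7): XOR of data positions = 1⊕0⊕0 = 1
p4 (pos 4,5,6,7): XOR of data positions = 1⊕0⊕0 = 1
Codeword: 0111100

0111100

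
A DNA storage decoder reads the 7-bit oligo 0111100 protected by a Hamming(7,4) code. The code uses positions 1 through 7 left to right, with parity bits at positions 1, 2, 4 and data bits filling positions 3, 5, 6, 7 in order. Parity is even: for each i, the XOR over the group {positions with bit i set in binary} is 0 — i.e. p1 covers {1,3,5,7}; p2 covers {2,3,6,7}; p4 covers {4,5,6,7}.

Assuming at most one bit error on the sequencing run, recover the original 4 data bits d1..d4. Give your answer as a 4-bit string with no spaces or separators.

1100

s1 (pos 1,3,5,7): 0⊕1⊕1⊕0 = 0
s2 (pos 2,3,6,7): 1⊕1⊕0⊕0 = 0
s4 (pos 4,5,6,7): 1⊕1⊕0⊕0 = 0
Syndrome s4…s1 = 000 → no error.
Read data bits from positions 3,5,6,7: 1100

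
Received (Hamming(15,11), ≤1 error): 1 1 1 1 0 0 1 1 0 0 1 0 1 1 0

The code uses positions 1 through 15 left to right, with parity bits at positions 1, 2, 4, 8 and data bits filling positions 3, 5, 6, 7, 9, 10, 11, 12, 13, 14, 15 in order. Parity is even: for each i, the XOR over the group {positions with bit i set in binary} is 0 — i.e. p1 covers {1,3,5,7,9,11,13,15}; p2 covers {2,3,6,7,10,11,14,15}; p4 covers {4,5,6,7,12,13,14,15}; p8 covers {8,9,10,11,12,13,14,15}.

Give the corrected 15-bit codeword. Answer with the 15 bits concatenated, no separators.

110100110010110

s1 (pos 1,3,5,7,9,11,13,15): 1⊕1⊕0⊕1⊕0⊕1⊕1⊕0 = 1
s2 (pos 2,3,6,7,10,11,14,15): 1⊕1⊕0⊕1⊕0⊕1⊕1⊕0 = 1
s4 (pos 4,5,6,7,12,13,14,15): 1⊕0⊕0⊕1⊕0⊕1⊕1⊕0 = 0
s8 (pos 8,9,10,11,12,13,14,15): 1⊕0⊕0⊕1⊕0⊕1⊕1⊕0 = 0
Syndrome s8…s1 = 0011 → error at position 3.
Flip position 3: 111100110010110 → 110100110010110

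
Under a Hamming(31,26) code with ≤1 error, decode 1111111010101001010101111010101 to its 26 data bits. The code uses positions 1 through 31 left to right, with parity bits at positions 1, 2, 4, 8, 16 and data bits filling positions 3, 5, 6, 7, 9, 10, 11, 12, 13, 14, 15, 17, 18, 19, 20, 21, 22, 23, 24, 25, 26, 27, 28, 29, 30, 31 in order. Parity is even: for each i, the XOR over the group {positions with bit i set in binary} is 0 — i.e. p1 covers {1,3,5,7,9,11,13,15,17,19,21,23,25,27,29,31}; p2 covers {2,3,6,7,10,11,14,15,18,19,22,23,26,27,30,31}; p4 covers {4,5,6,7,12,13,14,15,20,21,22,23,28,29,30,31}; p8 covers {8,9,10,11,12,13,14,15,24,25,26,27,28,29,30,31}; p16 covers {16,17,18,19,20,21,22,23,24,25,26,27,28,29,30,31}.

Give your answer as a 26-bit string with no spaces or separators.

11111010100010101111010101

s1 (pos 1,3,5,7,9,11,13,15,17,19,21,23,25,27,29,31): 1⊕1⊕1⊕1⊕1⊕1⊕1⊕0⊕0⊕0⊕0⊕1⊕1⊕1⊕1⊕1 = 0
s2 (pos 2,3,6,7,10,11,14,15,18,19,22,23,26,27,30,31): 1⊕1⊕1⊕1⊕0⊕1⊕0⊕0⊕1⊕0⊕1⊕1⊕0⊕1⊕0⊕1 = 0
s4 (pos 4,5,6,7,12,13,14,15,20,21,22,23,28,29,30,31): 1⊕1⊕1⊕1⊕0⊕1⊕0⊕0⊕1⊕0⊕1⊕1⊕0⊕1⊕0⊕1 = 0
s8 (pos 8,9,10,11,12,13,14,15,24,25,26,27,28,29,30,31): 0⊕1⊕0⊕1⊕0⊕1⊕0⊕0⊕1⊕1⊕0⊕1⊕0⊕1⊕0⊕1 = 0
s16 (pos 16,17,18,19,20,21,22,23,24,25,26,27,28,29,30,31): 1⊕0⊕1⊕0⊕1⊕0⊕1⊕1⊕1⊕1⊕0⊕1⊕0⊕1⊕0⊕1 = 0
Syndrome s16…s1 = 00000 → no error.
Read data bits from positions 3,5,6,7,9,10,11,12,13,14,15,17,18,19,20,21,22,23,24,25,26,27,28,29,30,31: 11111010100010101111010101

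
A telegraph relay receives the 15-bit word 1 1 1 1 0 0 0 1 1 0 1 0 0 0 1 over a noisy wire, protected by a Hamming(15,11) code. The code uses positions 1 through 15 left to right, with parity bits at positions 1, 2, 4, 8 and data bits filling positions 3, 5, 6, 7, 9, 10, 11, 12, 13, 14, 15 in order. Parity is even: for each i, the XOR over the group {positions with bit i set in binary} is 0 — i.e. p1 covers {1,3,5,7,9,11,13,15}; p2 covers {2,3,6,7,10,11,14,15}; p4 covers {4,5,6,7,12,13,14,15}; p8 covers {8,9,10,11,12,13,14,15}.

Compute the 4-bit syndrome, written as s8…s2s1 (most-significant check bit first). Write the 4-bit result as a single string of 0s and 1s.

s1 (pos 1,3,5,7,9,11,13,15): 1⊕1⊕0⊕0⊕1⊕1⊕0⊕1 = 1
s2 (pos 2,3,6,7,10,11,14,15): 1⊕1⊕0⊕0⊕0⊕1⊕0⊕1 = 0
s4 (pos 4,5,6,7,12,13,14,15): 1⊕0⊕0⊕0⊕0⊕0⊕0⊕1 = 0
s8 (pos 8,9,10,11,12,13,14,15): 1⊕1⊕0⊕1⊕0⊕0⊕0⊕1 = 0
Syndrome s8…s1 = 0001 → error at position 1.

0001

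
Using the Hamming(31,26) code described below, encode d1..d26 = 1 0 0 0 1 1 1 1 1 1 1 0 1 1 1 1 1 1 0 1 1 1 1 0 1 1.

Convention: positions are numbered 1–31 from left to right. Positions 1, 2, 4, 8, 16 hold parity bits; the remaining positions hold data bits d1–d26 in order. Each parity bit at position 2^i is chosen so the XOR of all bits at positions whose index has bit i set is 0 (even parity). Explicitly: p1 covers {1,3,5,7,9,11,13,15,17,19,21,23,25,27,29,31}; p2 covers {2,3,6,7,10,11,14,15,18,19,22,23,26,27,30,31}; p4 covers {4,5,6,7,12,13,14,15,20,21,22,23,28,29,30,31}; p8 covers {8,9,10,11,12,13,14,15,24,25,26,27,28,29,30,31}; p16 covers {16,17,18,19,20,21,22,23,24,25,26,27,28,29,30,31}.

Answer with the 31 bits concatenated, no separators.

1111000111111110011111101111011

Place data at non-parity positions: p1 p2 1 p4 0 0 0 p8 1 1 1 1 1 1 1 p16 0 1 1 1 1 1 1 0 1 1 1 1 0 1 1
p1 (pos 1,3,5,7,9,11,13,15,17,19,21,23,25,27,29,31): XOR of data positions = 1⊕0⊕0⊕1⊕1⊕1⊕1⊕0⊕1⊕1⊕1⊕1⊕1⊕0⊕1 = 1
p2 (pos 2,3,6,7,10,11,14,15,18,19,22,23,26,27,30,31): XOR of data positions = 1⊕0⊕0⊕1⊕1⊕1⊕1⊕1⊕1⊕1⊕1⊕1⊕1⊕1⊕1 = 1
p4 (pos 4,5,6,7,12,13,14,15,20,21,22,23,28,29,30,31): XOR of data positions = 0⊕0⊕0⊕1⊕1⊕1⊕1⊕1⊕1⊕1⊕1⊕1⊕0⊕1⊕1 = 1
p8 (pos 8,9,10,11,12,13,14,15,24,25,26,27,28,29,30,31): XOR of data positions = 1⊕1⊕1⊕1⊕1⊕1⊕1⊕0⊕1⊕1⊕1⊕1⊕0⊕1⊕1 = 1
p16 (pos 16,17,18,19,20,21,22,23,24,25,26,27,28,29,30,31): XOR of data positions = 0⊕1⊕1⊕1⊕1⊕1⊕1⊕0⊕1⊕1⊕1⊕1⊕0⊕1⊕1 = 0
Codeword: 1111000111111110011111101111011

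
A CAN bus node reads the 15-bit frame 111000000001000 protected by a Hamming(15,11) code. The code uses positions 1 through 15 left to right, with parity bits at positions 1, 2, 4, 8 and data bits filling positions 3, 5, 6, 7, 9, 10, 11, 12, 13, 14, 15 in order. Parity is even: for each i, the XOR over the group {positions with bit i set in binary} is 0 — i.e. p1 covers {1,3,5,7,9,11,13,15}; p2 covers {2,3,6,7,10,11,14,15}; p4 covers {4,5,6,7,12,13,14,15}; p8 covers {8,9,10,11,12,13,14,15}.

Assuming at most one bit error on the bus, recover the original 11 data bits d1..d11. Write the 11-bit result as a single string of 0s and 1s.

s1 (pos 1,3,5,7,9,11,13,15): 1⊕1⊕0⊕0⊕0⊕0⊕0⊕0 = 0
s2 (pos 2,3,6,7,10,11,14,15): 1⊕1⊕0⊕0⊕0⊕0⊕0⊕0 = 0
s4 (pos 4,5,6,7,12,13,14,15): 0⊕0⊕0⊕0⊕1⊕0⊕0⊕0 = 1
s8 (pos 8,9,10,11,12,13,14,15): 0⊕0⊕0⊕0⊕1⊕0⊕0⊕0 = 1
Syndrome s8…s1 = 1100 → error at position 12.
Flip position 12: 111000000001000 → 111000000000000
Read data bits from positions 3,5,6,7,9,10,11,12,13,14,15: 10000000000

10000000000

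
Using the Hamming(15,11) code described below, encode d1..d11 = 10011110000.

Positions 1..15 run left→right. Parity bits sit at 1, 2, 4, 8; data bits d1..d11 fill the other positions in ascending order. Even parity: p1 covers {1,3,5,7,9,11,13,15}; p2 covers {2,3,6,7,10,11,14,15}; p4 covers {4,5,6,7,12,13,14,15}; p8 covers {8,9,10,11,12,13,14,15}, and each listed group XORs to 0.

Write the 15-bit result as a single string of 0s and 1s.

001100111110000

Place data at non-parity positions: p1 p2 1 p4 0 0 1 p8 1 1 1 0 0 0 0
p1 (pos 1,3,5,7,9,11,13,15): XOR of data positions = 1⊕0⊕1⊕1⊕1⊕0⊕0 = 0
p2 (pos 2,3,6,7,10,11,14,15): XOR of data positions = 1⊕0⊕1⊕1⊕1⊕0⊕0 = 0
p4 (pos 4,5,6,7,12,13,14,15): XOR of data positions = 0⊕0⊕1⊕0⊕0⊕0⊕0 = 1
p8 (pos 8,9,10,11,12,13,14,15): XOR of data positions = 1⊕1⊕1⊕0⊕0⊕0⊕0 = 1
Codeword: 001100111110000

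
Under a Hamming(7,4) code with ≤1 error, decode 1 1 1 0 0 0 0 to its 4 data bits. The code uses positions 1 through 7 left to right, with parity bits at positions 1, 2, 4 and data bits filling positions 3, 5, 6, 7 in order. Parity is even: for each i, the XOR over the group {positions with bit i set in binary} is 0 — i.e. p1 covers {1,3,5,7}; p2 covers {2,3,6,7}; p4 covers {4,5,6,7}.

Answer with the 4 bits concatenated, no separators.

1000

s1 (pos 1,3,5,7): 1⊕1⊕0⊕0 = 0
s2 (pos 2,3,6,7): 1⊕1⊕0⊕0 = 0
s4 (pos 4,5,6,7): 0⊕0⊕0⊕0 = 0
Syndrome s4…s1 = 000 → no error.
Read data bits from positions 3,5,6,7: 1000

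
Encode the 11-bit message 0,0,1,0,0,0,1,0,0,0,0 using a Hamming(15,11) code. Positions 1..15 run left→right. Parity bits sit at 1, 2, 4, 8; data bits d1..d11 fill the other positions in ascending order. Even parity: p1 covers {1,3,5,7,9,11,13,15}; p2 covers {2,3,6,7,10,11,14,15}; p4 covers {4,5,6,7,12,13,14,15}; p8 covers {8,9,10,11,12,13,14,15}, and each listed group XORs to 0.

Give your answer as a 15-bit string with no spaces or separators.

Place data at non-parity positions: p1 p2 0 p4 0 1 0 p8 0 0 1 0 0 0 0
p1 (pos 1,3,5,7,9,11,13,15): XOR of data positions = 0⊕0⊕0⊕0⊕1⊕0⊕0 = 1
p2 (pos 2,3,6,7,10,11,14,15): XOR of data positions = 0⊕1⊕0⊕0⊕1⊕0⊕0 = 0
p4 (pos 4,5,6,7,12,13,14,15): XOR of data positions = 0⊕1⊕0⊕0⊕0⊕0⊕0 = 1
p8 (pos 8,9,10,11,12,13,14,15): XOR of data positions = 0⊕0⊕1⊕0⊕0⊕0⊕0 = 1
Codeword: 100101010010000

100101010010000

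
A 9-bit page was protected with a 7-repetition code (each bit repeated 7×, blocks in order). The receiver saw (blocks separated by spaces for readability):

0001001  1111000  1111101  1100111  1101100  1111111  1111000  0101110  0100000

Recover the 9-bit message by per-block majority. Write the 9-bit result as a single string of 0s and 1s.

011111110

Block 1 (0001001): 2 ones → 0
Block 2 (1111000): 4 ones → 1
Block 3 (1111101): 6 ones → 1
Block 4 (1100111): 5 ones → 1
Block 5 (1101100): 4 ones → 1
Block 6 (1111111): 7 ones → 1
Block 7 (1111000): 4 ones → 1
Block 8 (0101110): 4 ones → 1
Block 9 (0100000): 1 one → 0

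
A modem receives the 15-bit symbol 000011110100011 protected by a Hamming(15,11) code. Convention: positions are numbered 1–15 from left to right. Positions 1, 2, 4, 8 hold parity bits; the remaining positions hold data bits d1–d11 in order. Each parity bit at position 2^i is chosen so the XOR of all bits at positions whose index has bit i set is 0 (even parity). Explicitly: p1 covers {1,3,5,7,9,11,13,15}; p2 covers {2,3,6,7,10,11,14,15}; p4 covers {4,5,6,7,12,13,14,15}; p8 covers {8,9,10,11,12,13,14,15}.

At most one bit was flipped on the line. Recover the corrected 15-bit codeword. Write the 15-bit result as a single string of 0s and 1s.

s1 (pos 1,3,5,7,9,11,13,15): 0⊕0⊕1⊕1⊕0⊕0⊕0⊕1 = 1
s2 (pos 2,3,6,7,10,11,14,15): 0⊕0⊕1⊕1⊕1⊕0⊕1⊕1 = 1
s4 (pos 4,5,6,7,12,13,14,15): 0⊕1⊕1⊕1⊕0⊕0⊕1⊕1 = 1
s8 (pos 8,9,10,11,12,13,14,15): 1⊕0⊕1⊕0⊕0⊕0⊕1⊕1 = 0
Syndrome s8…s1 = 0111 → error at position 7.
Flip position 7: 000011110100011 → 000011010100011

000011010100011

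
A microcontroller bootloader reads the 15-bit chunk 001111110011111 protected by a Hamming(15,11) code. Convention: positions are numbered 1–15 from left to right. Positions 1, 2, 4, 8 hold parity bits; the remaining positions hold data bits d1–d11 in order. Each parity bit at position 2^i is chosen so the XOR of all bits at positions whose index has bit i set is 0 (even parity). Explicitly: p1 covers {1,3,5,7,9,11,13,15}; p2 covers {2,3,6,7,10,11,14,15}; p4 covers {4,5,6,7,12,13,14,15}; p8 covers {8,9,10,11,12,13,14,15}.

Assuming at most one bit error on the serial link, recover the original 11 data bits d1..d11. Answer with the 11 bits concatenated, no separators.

11110011111

s1 (pos 1,3,5,7,9,11,13,15): 0⊕1⊕1⊕1⊕0⊕1⊕1⊕1 = 0
s2 (pos 2,3,6,7,10,11,14,15): 0⊕1⊕1⊕1⊕0⊕1⊕1⊕1 = 0
s4 (pos 4,5,6,7,12,13,14,15): 1⊕1⊕1⊕1⊕1⊕1⊕1⊕1 = 0
s8 (pos 8,9,10,11,12,13,14,15): 1⊕0⊕0⊕1⊕1⊕1⊕1⊕1 = 0
Syndrome s8…s1 = 0000 → no error.
Read data bits from positions 3,5,6,7,9,10,11,12,13,14,15: 11110011111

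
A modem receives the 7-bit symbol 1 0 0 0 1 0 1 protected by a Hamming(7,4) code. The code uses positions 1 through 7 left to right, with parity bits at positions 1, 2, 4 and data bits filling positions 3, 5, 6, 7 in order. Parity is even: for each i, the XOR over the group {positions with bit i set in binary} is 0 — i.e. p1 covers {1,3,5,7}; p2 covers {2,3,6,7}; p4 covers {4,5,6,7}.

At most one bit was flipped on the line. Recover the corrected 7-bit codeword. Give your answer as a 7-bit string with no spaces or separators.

1010101

s1 (pos 1,3,5,7): 1⊕0⊕1⊕1 = 1
s2 (pos 2,3,6,7): 0⊕0⊕0⊕1 = 1
s4 (pos 4,5,6,7): 0⊕1⊕0⊕1 = 0
Syndrome s4…s1 = 011 → error at position 3.
Flip position 3: 1000101 → 1010101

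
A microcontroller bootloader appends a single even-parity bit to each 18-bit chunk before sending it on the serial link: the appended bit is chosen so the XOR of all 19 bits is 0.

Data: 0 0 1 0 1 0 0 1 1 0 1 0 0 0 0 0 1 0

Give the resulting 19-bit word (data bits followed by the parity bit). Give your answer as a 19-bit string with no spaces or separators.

0010100110100000100

XOR of the 18 data bits: 0⊕0⊕1⊕0⊕1⊕0⊕0⊕1⊕1⊕0⊕1⊕0⊕0⊕0⊕0⊕0⊕1⊕0 = 0
Parity bit = 0 (so all 19 bits XOR to 0).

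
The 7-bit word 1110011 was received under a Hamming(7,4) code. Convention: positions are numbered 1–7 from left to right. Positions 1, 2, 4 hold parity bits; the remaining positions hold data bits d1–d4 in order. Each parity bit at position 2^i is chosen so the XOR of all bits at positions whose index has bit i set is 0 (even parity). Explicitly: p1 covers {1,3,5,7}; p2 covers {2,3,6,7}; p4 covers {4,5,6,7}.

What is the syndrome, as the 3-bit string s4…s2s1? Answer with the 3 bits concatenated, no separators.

s1 (pos 1,3,5,7): 1⊕1⊕0⊕1 = 1
s2 (pos 2,3,6,7): 1⊕1⊕1⊕1 = 0
s4 (pos 4,5,6,7): 0⊕0⊕1⊕1 = 0
Syndrome s4…s1 = 001 → error at position 1.

001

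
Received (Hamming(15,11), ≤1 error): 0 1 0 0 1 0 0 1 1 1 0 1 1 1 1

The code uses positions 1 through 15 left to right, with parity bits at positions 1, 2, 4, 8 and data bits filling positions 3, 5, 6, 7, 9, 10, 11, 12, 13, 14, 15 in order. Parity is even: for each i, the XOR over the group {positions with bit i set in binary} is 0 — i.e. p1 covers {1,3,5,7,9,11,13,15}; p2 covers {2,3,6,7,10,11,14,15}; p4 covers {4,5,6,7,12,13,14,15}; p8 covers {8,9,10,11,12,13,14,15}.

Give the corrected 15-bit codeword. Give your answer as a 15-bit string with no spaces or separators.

s1 (pos 1,3,5,7,9,11,13,15): 0⊕0⊕1⊕0⊕1⊕0⊕1⊕1 = 0
s2 (pos 2,3,6,7,10,11,14,15): 1⊕0⊕0⊕0⊕1⊕0⊕1⊕1 = 0
s4 (pos 4,5,6,7,12,13,14,15): 0⊕1⊕0⊕0⊕1⊕1⊕1⊕1 = 1
s8 (pos 8,9,10,11,12,13,14,15): 1⊕1⊕1⊕0⊕1⊕1⊕1⊕1 = 1
Syndrome s8…s1 = 1100 → error at position 12.
Flip position 12: 010010011101111 → 010010011100111

010010011100111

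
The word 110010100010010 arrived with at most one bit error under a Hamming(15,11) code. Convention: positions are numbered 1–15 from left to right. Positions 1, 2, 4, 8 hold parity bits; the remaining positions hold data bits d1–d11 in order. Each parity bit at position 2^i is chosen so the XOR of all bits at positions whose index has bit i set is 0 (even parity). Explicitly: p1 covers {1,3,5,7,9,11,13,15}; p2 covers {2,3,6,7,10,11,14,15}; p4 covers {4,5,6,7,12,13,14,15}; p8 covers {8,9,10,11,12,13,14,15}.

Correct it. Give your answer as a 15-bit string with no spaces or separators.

s1 (pos 1,3,5,7,9,11,13,15): 1⊕0⊕1⊕1⊕0⊕1⊕0⊕0 = 0
s2 (pos 2,3,6,7,10,11,14,15): 1⊕0⊕0⊕1⊕0⊕1⊕1⊕0 = 0
s4 (pos 4,5,6,7,12,13,14,15): 0⊕1⊕0⊕1⊕0⊕0⊕1⊕0 = 1
s8 (pos 8,9,10,11,12,13,14,15): 0⊕0⊕0⊕1⊕0⊕0⊕1⊕0 = 0
Syndrome s8…s1 = 0100 → error at position 4.
Flip position 4: 110010100010010 → 110110100010010

110110100010010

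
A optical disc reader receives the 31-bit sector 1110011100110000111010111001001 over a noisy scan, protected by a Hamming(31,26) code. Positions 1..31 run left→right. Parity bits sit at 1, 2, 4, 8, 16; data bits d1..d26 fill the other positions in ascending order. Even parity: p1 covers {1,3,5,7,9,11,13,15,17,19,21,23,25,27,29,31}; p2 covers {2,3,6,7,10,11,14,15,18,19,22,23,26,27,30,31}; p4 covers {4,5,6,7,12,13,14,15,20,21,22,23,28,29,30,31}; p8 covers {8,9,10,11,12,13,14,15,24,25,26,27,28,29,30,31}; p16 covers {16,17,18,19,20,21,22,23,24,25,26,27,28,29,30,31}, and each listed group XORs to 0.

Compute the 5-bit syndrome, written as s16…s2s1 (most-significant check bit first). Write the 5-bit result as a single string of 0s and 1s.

s1 (pos 1,3,5,7,9,11,13,15,17,19,21,23,25,27,29,31): 1⊕1⊕0⊕1⊕0⊕1⊕0⊕0⊕1⊕1⊕1⊕1⊕1⊕0⊕0⊕1 = 0
s2 (pos 2,3,6,7,10,11,14,15,18,19,22,23,26,27,30,31): 1⊕1⊕1⊕1⊕0⊕1⊕0⊕0⊕1⊕1⊕0⊕1⊕0⊕0⊕0⊕1 = 1
s4 (pos 4,5,6,7,12,13,14,15,20,21,22,23,28,29,30,31): 0⊕0⊕1⊕1⊕1⊕0⊕0⊕0⊕0⊕1⊕0⊕1⊕1⊕0⊕0⊕1 = 1
s8 (pos 8,9,10,11,12,13,14,15,24,25,26,27,28,29,30,31): 1⊕0⊕0⊕1⊕1⊕0⊕0⊕0⊕1⊕1⊕0⊕0⊕1⊕0⊕0⊕1 = 1
s16 (pos 16,17,18,19,20,21,22,23,24,25,26,27,28,29,30,31): 0⊕1⊕1⊕1⊕0⊕1⊕0⊕1⊕1⊕1⊕0⊕0⊕1⊕0⊕0⊕1 = 1
Syndrome s16…s1 = 11110 → error at position 30.

11110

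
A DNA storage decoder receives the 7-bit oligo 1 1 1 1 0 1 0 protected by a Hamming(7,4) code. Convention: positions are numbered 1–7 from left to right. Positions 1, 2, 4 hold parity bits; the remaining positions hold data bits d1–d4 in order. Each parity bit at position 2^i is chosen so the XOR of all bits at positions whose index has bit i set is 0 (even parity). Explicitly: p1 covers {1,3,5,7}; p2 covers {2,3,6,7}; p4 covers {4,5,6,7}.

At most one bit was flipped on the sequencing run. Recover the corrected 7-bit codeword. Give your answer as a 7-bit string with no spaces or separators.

1011010

s1 (pos 1,3,5,7): 1⊕1⊕0⊕0 = 0
s2 (pos 2,3,6,7): 1⊕1⊕1⊕0 = 1
s4 (pos 4,5,6,7): 1⊕0⊕1⊕0 = 0
Syndrome s4…s1 = 010 → error at position 2.
Flip position 2: 1111010 → 1011010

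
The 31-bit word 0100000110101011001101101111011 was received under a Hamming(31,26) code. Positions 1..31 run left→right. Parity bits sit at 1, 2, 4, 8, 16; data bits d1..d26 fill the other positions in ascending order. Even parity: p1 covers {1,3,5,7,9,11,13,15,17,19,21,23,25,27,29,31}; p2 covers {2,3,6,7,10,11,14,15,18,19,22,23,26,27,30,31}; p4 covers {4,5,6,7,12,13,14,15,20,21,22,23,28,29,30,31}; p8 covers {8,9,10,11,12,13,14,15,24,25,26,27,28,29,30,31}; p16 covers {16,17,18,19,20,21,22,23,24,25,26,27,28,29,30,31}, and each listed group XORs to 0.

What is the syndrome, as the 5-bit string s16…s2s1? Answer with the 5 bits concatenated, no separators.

s1 (pos 1,3,5,7,9,11,13,15,17,19,21,23,25,27,29,31): 0⊕0⊕0⊕0⊕1⊕1⊕1⊕1⊕0⊕1⊕0⊕1⊕1⊕1⊕0⊕1 = 1
s2 (pos 2,3,6,7,10,11,14,15,18,19,22,23,26,27,30,31): 1⊕0⊕0⊕0⊕0⊕1⊕0⊕1⊕0⊕1⊕1⊕1⊕1⊕1⊕1⊕1 = 0
s4 (pos 4,5,6,7,12,13,14,15,20,21,22,23,28,29,30,31): 0⊕0⊕0⊕0⊕0⊕1⊕0⊕1⊕1⊕0⊕1⊕1⊕1⊕0⊕1⊕1 = 0
s8 (pos 8,9,10,11,12,13,14,15,24,25,26,27,28,29,30,31): 1⊕1⊕0⊕1⊕0⊕1⊕0⊕1⊕0⊕1⊕1⊕1⊕1⊕0⊕1⊕1 = 1
s16 (pos 16,17,18,19,20,21,22,23,24,25,26,27,28,29,30,31): 1⊕0⊕0⊕1⊕1⊕0⊕1⊕1⊕0⊕1⊕1⊕1⊕1⊕0⊕1⊕1 = 1
Syndrome s16…s1 = 11001 → error at position 25.

11001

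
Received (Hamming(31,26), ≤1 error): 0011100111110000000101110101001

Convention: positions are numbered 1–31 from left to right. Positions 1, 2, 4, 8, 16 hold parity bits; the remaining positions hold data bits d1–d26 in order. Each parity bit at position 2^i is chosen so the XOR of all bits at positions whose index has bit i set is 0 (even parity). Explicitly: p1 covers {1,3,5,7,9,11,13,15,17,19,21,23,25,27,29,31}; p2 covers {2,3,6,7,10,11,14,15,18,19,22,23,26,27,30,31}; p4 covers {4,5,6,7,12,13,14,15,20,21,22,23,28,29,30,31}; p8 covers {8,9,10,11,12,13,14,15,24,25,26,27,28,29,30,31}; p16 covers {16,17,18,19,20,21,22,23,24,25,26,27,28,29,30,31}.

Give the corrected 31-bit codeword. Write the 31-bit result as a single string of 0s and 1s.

s1 (pos 1,3,5,7,9,11,13,15,17,19,21,23,25,27,29,31): 0⊕1⊕1⊕0⊕1⊕1⊕0⊕0⊕0⊕0⊕0⊕1⊕0⊕0⊕0⊕1 = 0
s2 (pos 2,3,6,7,10,11,14,15,18,19,22,23,26,27,30,31): 0⊕1⊕0⊕0⊕1⊕1⊕0⊕0⊕0⊕0⊕1⊕1⊕1⊕0⊕0⊕1 = 1
s4 (pos 4,5,6,7,12,13,14,15,20,21,22,23,28,29,30,31): 1⊕1⊕0⊕0⊕1⊕0⊕0⊕0⊕1⊕0⊕1⊕1⊕1⊕0⊕0⊕1 = 0
s8 (pos 8,9,10,11,12,13,14,15,24,25,26,27,28,29,30,31): 1⊕1⊕1⊕1⊕1⊕0⊕0⊕0⊕1⊕0⊕1⊕0⊕1⊕0⊕0⊕1 = 1
s16 (pos 16,17,18,19,20,21,22,23,24,25,26,27,28,29,30,31): 0⊕0⊕0⊕0⊕1⊕0⊕1⊕1⊕1⊕0⊕1⊕0⊕1⊕0⊕0⊕1 = 1
Syndrome s16…s1 = 11010 → error at position 26.
Flip position 26: 0011100111110000000101110101001 → 0011100111110000000101110001001

0011100111110000000101110001001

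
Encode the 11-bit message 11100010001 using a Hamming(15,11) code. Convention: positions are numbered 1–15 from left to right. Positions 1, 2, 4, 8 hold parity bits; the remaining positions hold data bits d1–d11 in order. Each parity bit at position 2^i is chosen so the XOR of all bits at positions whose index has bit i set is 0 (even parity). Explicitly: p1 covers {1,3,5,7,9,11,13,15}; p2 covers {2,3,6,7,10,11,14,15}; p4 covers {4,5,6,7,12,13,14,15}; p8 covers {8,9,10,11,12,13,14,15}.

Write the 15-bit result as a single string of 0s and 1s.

Place data at non-parity positions: p1 p2 1 p4 1 1 0 p8 0 0 1 0 0 0 1
p1 (pos 1,3,5,7,9,11,13,15): XOR of data positions = 1⊕1⊕0⊕0⊕1⊕0⊕1 = 0
p2 (pos 2,3,6,7,10,11,14,15): XOR of data positions = 1⊕1⊕0⊕0⊕1⊕0⊕1 = 0
p4 (pos 4,5,6,7,12,13,14,15): XOR of data positions = 1⊕1⊕0⊕0⊕0⊕0⊕1 = 1
p8 (pos 8,9,10,11,12,13,14,15): XOR of data positions = 0⊕0⊕1⊕0⊕0⊕0⊕1 = 0
Codeword: 001111000010001

001111000010001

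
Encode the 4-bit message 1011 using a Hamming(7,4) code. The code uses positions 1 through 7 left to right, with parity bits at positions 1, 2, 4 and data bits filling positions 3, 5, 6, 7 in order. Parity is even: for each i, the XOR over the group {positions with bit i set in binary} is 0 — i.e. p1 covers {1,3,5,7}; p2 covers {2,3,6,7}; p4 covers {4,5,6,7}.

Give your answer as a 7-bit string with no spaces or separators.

Place data at non-parity positions: p1 p2 1 p4 0 1 1
p1 (pos 1,3,5,7): XOR of data positions = 1⊕0⊕1 = 0
p2 (pos 2,3,6,7): XOR of data positions = 1⊕1⊕1 = 1
p4 (pos 4,5,6,7): XOR of data positions = 0⊕1⊕1 = 0
Codeword: 0110011

0110011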